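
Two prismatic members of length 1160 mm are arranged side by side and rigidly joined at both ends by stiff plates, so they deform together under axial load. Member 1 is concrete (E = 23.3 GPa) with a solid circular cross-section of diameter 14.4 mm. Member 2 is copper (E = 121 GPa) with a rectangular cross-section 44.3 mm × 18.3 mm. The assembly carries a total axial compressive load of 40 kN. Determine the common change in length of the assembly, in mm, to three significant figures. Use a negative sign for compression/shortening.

-0.455 mm

A_1 = 162.9 mm².
A_2 = 810.7 mm².
Equal strain + equilibrium ⇒ each member carries load in proportion to AE: A₁E₁ = 3795000 N, A₂E₂ = 98090000 N, ΣAE = 101900000 N.
δ = PL/ΣAE = -40000·1160/101900000 = -0.4554 mm.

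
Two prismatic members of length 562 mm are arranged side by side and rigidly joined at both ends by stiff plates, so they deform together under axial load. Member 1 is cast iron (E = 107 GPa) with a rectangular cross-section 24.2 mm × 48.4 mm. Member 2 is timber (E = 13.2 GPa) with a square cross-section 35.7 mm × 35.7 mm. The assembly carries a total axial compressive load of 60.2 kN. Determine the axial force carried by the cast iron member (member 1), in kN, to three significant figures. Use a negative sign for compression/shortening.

-53.1 kN

A_1 = 1171 mm².
A_2 = 1274 mm².
Equal strain + equilibrium ⇒ each member carries load in proportion to AE: A₁E₁ = 125300000 N, A₂E₂ = 16820000 N, ΣAE = 142200000 N.
F₁ = P·A₁E₁/ΣAE = -60200·125300000/142200000 = -53080 N.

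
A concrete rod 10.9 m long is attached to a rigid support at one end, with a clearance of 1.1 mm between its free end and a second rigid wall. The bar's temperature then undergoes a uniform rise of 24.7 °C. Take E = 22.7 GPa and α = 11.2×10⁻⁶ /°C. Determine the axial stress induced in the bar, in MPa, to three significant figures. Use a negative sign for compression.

-3.99 MPa

Free thermal expansion αLΔT = 11.2e-6 · 10900 · 24.7 = 3.015 mm.
The walls engage after the gap closes; constrained expansion = 3.015 − 1.1 = 1.915 mm.
The walls impose strain ε = −(1.915)/10900 = -1.7572e-04; σ = Eε = 22700 · -1.7572e-04 = -3.989 MPa.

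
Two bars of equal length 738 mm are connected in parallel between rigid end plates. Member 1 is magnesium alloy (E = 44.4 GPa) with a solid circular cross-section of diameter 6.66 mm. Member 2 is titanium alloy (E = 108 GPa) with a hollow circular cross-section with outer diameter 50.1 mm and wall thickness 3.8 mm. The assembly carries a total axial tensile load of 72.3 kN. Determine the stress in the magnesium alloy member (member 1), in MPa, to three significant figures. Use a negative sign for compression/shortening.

52.4 MPa

A_1 = 34.84 mm².
A_2 = 552.7 mm².
Equal strain + equilibrium ⇒ each member carries load in proportion to AE: A₁E₁ = 1547000 N, A₂E₂ = 59700000 N, ΣAE = 61240000 N.
σ₁ = P·E₁/ΣAE = 72300·44400/61240000 = 52.42 MPa.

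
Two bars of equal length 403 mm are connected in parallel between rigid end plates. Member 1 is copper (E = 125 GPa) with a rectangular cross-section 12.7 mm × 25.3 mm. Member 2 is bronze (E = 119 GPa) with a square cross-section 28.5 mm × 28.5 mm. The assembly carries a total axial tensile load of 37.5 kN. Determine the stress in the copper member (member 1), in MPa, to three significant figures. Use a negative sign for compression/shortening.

A_1 = 321.3 mm².
A_2 = 812.2 mm².
Equal strain + equilibrium ⇒ each member carries load in proportion to AE: A₁E₁ = 40160000 N, A₂E₂ = 96660000 N, ΣAE = 136800000 N.
σ₁ = P·E₁/ΣAE = 37500·125000/136800000 = 34.26 MPa.

34.3 MPa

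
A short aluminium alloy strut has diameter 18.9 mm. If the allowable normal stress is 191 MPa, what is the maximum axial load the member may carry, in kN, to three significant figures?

53.6 kN

A = 280.6 mm².
P_max = σ_allow · A = 191 · 280.6 = 53590 N = 53.59 kN.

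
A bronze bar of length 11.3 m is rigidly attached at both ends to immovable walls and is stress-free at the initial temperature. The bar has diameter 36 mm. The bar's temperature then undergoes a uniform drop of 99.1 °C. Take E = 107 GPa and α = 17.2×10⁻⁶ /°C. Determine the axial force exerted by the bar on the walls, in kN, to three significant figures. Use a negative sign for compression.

Free thermal expansion αLΔT = 17.2e-6 · 11300 · -99.1 = -19.26 mm.
The walls impose strain ε = −(-19.26)/11300 = 1.7045e-03; σ = Eε = 107000 · 1.7045e-03 = 182.4 MPa.
Wall reaction R = σ·A = 182.4·1018 = 185600 N = 185.6 kN.

186 kN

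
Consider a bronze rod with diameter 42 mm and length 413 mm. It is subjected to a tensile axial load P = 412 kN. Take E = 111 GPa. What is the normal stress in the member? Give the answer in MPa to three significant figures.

297 MPa

A = 1385 mm².
σ = N/A = 412000/1385 = 297.4 MPa.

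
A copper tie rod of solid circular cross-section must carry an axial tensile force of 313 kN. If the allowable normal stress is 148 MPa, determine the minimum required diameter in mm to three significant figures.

51.9 mm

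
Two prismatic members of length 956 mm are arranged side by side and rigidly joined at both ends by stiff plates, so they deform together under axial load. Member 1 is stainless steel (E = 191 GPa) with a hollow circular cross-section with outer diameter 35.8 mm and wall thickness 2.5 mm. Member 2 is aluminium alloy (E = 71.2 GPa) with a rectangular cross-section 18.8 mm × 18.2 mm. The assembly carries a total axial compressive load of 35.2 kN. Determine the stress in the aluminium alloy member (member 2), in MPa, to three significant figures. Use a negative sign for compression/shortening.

-33.7 MPa

A_1 = 261.5 mm².
A_2 = 342.2 mm².
Equal strain + equilibrium ⇒ each member carries load in proportion to AE: A₁E₁ = 49950000 N, A₂E₂ = 24360000 N, ΣAE = 74320000 N.
σ₂ = P·E₂/ΣAE = -35200·71200/74320000 = -33.72 MPa.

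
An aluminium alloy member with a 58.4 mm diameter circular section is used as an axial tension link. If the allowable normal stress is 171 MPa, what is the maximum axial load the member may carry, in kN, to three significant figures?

A = 2679 mm².
P_max = σ_allow · A = 171 · 2679 = 458000 N = 458 kN.

458 kN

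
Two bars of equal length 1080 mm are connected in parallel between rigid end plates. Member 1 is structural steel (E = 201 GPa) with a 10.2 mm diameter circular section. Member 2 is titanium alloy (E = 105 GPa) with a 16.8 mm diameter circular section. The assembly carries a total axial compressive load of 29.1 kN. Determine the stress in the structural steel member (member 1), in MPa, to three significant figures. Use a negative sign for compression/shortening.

-147 MPa

A_1 = 81.71 mm².
A_2 = 221.7 mm².
Equal strain + equilibrium ⇒ each member carries load in proportion to AE: A₁E₁ = 16420000 N, A₂E₂ = 23280000 N, ΣAE = 39700000 N.
σ₁ = P·E₁/ΣAE = -29100·201000/39700000 = -147.3 MPa.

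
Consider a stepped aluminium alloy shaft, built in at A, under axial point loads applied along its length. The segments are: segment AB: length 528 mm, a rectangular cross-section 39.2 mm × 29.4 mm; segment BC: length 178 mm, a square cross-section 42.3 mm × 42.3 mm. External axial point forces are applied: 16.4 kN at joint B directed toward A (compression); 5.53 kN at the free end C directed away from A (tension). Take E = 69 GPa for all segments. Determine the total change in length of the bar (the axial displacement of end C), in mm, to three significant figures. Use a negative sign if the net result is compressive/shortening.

Internal axial forces (sectioning from the free end, tension +): N_BC = 5.53 kN, N_AB = -10.87 kN.
A_AB = 1152 mm².
A_BC = 1789 mm².
δ_AB = -10870·528/(1152·69000) = -0.07217 mm
δ_BC = 5530·178/(1789·69000) = 0.007973 mm
δ = Σδ_i = -0.0642 mm.

-0.0642 mm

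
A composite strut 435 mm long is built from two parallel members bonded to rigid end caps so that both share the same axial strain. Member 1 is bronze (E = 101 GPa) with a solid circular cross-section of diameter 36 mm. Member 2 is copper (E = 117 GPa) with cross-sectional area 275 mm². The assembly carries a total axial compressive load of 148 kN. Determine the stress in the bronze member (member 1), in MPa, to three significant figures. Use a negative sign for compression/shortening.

-111 MPa

A_1 = 1018 mm².
Equal strain + equilibrium ⇒ each member carries load in proportion to AE: A₁E₁ = 102800000 N, A₂E₂ = 32180000 N, ΣAE = 135000000 N.
σ₁ = P·E₁/ΣAE = -148000·101000/135000000 = -110.7 MPa.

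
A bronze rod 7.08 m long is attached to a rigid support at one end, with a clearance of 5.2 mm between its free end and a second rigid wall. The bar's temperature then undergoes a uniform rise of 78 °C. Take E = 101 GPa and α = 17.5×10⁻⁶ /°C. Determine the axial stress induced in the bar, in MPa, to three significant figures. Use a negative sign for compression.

-63.7 MPa

Free thermal expansion αLΔT = 17.5e-6 · 7080 · 78 = 9.664 mm.
The walls engage after the gap closes; constrained expansion = 9.664 − 5.2 = 4.464 mm.
The walls impose strain ε = −(4.464)/7080 = -6.3054e-04; σ = Eε = 101000 · -6.3054e-04 = -63.68 MPa.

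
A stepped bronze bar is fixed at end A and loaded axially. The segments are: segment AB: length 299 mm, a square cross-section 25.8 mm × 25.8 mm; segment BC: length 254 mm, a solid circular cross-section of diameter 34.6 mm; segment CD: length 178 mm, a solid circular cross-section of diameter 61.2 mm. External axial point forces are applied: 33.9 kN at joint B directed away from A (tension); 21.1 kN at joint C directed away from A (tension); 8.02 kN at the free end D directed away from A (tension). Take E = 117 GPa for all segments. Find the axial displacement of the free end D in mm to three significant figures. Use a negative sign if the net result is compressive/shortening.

0.313 mm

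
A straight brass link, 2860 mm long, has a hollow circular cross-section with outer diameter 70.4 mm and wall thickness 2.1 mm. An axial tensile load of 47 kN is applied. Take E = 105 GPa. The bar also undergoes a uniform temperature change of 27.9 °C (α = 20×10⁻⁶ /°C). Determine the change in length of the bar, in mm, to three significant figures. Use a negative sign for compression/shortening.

A = 450.6 mm².
δ_mech = NL/(AE) = 47000·2860/(450.6·105000) = 2.841 mm.
δ_thermal = αLΔT = 20e-6·2860·27.9 = 1.596 mm.
δ = δ_mech + δ_thermal = 4.437 mm.

4.44 mm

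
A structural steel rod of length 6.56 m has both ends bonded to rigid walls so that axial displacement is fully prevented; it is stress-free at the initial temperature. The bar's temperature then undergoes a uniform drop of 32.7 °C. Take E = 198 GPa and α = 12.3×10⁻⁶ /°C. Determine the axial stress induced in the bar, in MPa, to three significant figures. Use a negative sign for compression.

79.6 MPa

Free thermal expansion αLΔT = 12.3e-6 · 6560 · -32.7 = -2.638 mm.
The walls impose strain ε = −(-2.638)/6560 = 4.0221e-04; σ = Eε = 198000 · 4.0221e-04 = 79.64 MPa.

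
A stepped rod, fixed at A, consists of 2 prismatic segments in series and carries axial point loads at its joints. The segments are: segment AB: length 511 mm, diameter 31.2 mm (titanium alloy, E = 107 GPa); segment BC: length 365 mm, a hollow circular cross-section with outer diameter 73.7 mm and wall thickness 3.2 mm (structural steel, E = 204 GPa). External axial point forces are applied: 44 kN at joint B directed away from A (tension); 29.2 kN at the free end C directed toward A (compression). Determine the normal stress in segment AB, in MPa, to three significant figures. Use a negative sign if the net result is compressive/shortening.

Internal axial forces (sectioning from the free end, tension +): N_BC = -29.2 kN, N_AB = 14.8 kN.
A_AB = 764.5 mm².
σ_AB = N_AB/A_AB = 14800/764.5 = 19.36 MPa.

19.4 MPa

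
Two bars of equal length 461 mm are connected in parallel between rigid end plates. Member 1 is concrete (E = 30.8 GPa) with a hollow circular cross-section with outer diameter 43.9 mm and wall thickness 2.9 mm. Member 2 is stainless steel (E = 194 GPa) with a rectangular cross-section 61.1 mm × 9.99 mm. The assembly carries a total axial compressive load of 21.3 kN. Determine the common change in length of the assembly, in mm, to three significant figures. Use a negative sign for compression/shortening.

-0.0756 mm

A_1 = 373.5 mm².
A_2 = 610.4 mm².
Equal strain + equilibrium ⇒ each member carries load in proportion to AE: A₁E₁ = 11500000 N, A₂E₂ = 118400000 N, ΣAE = 129900000 N.
δ = PL/ΣAE = -21300·461/129900000 = -0.07558 mm.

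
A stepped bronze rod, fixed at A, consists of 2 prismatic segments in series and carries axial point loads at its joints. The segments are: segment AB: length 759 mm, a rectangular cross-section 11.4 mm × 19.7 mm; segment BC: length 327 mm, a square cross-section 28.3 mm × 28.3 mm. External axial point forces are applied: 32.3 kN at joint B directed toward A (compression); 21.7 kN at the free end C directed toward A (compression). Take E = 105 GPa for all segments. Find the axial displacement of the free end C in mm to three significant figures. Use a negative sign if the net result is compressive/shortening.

-1.82 mm

Internal axial forces (sectioning from the free end, tension +): N_BC = -21.7 kN, N_AB = -54 kN.
A_AB = 224.6 mm².
A_BC = 800.9 mm².
δ_AB = -54000·759/(224.6·105000) = -1.738 mm
δ_BC = -21700·327/(800.9·105000) = -0.08438 mm
δ = Σδ_i = -1.822 mm.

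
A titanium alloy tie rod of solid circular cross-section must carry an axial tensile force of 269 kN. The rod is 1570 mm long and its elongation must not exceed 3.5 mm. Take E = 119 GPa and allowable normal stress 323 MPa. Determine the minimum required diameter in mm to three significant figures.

Required area A ≥ P/σ_allow = 269000/323 = 832.8 mm².
For a solid circular section, d ≥ √(4A/π) = 32.56 mm.
Elongation limit: A ≥ PL/(Eδ_allow) = 269000·1570/(119000·3.5) = 1014 mm² ⇒ d ≥ 35.93 mm.
The elongation limit governs.

35.9 mm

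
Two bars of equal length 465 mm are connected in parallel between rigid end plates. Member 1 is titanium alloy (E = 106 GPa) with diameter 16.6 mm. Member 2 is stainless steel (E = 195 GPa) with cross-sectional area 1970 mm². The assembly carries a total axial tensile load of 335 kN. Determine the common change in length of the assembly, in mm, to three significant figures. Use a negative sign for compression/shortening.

A_1 = 216.4 mm².
Equal strain + equilibrium ⇒ each member carries load in proportion to AE: A₁E₁ = 22940000 N, A₂E₂ = 384200000 N, ΣAE = 407100000 N.
δ = PL/ΣAE = 335000·465/407100000 = 0.3827 mm.

0.383 mm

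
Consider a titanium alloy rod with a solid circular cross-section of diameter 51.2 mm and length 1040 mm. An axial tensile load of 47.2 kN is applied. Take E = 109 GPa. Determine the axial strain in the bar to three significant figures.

2.10e-04

A = 2059 mm².
σ = N/A = 22.93 MPa; ε = σ/E = 22.93/109000 = 2.103e-04.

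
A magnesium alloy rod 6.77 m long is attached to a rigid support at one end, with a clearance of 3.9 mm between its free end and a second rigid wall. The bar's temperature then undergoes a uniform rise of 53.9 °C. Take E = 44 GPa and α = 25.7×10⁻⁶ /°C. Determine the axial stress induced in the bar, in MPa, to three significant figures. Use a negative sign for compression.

-35.6 MPa

Free thermal expansion αLΔT = 25.7e-6 · 6770 · 53.9 = 9.378 mm.
The walls engage after the gap closes; constrained expansion = 9.378 − 3.9 = 5.478 mm.
The walls impose strain ε = −(5.478)/6770 = -8.0916e-04; σ = Eε = 44000 · -8.0916e-04 = -35.6 MPa.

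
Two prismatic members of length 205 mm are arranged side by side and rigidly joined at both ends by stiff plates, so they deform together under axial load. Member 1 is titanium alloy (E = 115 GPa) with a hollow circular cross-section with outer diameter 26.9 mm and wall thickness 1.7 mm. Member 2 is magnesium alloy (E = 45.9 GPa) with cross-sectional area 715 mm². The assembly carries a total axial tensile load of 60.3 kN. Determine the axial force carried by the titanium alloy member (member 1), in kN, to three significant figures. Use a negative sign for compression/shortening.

19.3 kN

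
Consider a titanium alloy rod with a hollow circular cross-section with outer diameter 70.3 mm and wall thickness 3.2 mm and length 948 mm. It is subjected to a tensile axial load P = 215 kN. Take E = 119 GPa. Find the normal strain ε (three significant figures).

A = 674.6 mm².
σ = N/A = 318.7 MPa; ε = σ/E = 318.7/119000 = 2.678e-03.

0.00268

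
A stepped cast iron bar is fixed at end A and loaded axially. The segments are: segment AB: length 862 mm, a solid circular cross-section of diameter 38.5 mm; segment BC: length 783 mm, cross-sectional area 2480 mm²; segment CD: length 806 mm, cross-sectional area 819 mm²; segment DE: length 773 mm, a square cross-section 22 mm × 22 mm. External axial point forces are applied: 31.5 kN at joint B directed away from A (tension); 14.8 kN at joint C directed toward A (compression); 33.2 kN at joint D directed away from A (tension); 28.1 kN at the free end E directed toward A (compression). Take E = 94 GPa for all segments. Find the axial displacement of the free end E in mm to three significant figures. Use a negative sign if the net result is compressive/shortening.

-0.285 mm

Internal axial forces (sectioning from the free end, tension +): N_DE = -28.1 kN, N_CD = 5.1 kN, N_BC = -9.7 kN, N_AB = 21.8 kN.
A_AB = 1164 mm².
A_DE = 484 mm².
δ_AB = 21800·862/(1164·94000) = 0.1717 mm
δ_BC = -9700·783/(2480·94000) = -0.03258 mm
δ_CD = 5100·806/(819·94000) = 0.05339 mm
δ_DE = -28100·773/(484·94000) = -0.4774 mm
δ = Σδ_i = -0.2849 mm.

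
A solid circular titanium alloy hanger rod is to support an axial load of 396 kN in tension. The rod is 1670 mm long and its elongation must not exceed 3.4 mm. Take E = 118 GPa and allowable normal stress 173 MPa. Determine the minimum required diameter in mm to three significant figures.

54.0 mm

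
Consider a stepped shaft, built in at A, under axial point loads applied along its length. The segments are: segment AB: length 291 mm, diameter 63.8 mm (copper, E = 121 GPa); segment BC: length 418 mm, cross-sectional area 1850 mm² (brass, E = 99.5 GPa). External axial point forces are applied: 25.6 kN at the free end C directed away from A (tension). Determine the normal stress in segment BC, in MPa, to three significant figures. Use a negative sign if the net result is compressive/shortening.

Internal axial forces (sectioning from the free end, tension +): N_BC = 25.6 kN, N_AB = 25.6 kN.
σ_BC = N_BC/A_BC = 25600/1850 = 13.84 MPa.

13.8 MPa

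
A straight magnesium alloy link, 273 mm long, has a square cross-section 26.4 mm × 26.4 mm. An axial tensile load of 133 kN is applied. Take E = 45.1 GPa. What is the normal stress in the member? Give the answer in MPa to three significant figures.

A = 697 mm².
σ = N/A = 133000/697 = 190.8 MPa.

191 MPa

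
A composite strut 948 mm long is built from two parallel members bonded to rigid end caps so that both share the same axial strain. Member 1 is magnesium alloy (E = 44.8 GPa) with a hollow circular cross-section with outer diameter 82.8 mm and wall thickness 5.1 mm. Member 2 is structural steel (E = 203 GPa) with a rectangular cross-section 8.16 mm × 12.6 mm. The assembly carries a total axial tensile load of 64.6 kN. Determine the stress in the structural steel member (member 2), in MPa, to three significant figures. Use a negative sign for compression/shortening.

A_1 = 1245 mm².
A_2 = 102.8 mm².
Equal strain + equilibrium ⇒ each member carries load in proportion to AE: A₁E₁ = 55770000 N, A₂E₂ = 20870000 N, ΣAE = 76640000 N.
σ₂ = P·E₂/ΣAE = 64600·203000/76640000 = 171.1 MPa.

171 MPa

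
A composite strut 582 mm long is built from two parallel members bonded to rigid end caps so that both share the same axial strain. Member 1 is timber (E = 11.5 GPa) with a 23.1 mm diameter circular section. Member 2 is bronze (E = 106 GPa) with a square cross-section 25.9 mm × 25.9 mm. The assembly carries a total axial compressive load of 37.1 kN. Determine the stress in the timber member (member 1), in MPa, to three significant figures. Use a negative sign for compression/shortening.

-5.62 MPa

A_1 = 419.1 mm².
A_2 = 670.8 mm².
Equal strain + equilibrium ⇒ each member carries load in proportion to AE: A₁E₁ = 4820000 N, A₂E₂ = 71110000 N, ΣAE = 75930000 N.
σ₁ = P·E₁/ΣAE = -37100·11500/75930000 = -5.619 MPa.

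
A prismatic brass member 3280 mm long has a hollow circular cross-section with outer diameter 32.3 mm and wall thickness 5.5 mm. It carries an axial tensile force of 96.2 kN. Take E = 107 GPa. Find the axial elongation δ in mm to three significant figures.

6.37 mm

A = 463.1 mm².
δ_mech = NL/(AE) = 96200·3280/(463.1·107000) = 6.368 mm.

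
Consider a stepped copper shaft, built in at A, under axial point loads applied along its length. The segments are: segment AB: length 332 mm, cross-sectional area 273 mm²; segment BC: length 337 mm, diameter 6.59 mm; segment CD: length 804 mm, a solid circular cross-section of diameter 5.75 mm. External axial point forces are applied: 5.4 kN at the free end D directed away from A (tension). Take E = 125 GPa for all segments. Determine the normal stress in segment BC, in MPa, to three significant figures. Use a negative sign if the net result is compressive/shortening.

158 MPa

Internal axial forces (sectioning from the free end, tension +): N_CD = 5.4 kN, N_BC = 5.4 kN, N_AB = 5.4 kN.
A_BC = 34.11 mm².
σ_BC = N_BC/A_BC = 5400/34.11 = 158.3 MPa.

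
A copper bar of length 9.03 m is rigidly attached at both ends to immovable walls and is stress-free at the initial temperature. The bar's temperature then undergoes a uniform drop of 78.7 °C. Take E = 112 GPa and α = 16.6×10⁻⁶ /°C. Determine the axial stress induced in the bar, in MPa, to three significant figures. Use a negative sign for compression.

146 MPa

Free thermal expansion αLΔT = 16.6e-6 · 9030 · -78.7 = -11.8 mm.
The walls impose strain ε = −(-11.8)/9030 = 1.3064e-03; σ = Eε = 112000 · 1.3064e-03 = 146.3 MPa.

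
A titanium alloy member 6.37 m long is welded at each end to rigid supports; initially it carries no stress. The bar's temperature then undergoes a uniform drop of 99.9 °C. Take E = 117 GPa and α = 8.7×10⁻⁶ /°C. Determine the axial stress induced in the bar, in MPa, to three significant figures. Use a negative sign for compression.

Free thermal expansion αLΔT = 8.7e-6 · 6370 · -99.9 = -5.536 mm.
The walls impose strain ε = −(-5.536)/6370 = 8.6913e-04; σ = Eε = 117000 · 8.6913e-04 = 101.7 MPa.

102 MPa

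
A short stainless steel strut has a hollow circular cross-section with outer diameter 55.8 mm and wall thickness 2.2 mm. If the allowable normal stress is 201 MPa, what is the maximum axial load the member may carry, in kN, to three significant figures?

A = 370.5 mm².
P_max = σ_allow · A = 201 · 370.5 = 74460 N = 74.46 kN.

74.5 kN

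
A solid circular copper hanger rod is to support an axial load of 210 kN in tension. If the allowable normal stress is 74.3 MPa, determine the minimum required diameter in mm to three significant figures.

60.0 mm

Required area A ≥ P/σ_allow = 210000/74.3 = 2826 mm².
For a solid circular section, d ≥ √(4A/π) = 59.99 mm.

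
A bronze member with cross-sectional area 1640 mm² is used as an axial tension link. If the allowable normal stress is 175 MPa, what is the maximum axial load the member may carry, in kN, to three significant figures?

287 kN

P_max = σ_allow · A = 175 · 1640 = 287000 N = 287 kN.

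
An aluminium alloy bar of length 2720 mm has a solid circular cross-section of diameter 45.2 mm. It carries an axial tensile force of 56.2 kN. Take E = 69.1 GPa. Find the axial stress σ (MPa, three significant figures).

35.0 MPa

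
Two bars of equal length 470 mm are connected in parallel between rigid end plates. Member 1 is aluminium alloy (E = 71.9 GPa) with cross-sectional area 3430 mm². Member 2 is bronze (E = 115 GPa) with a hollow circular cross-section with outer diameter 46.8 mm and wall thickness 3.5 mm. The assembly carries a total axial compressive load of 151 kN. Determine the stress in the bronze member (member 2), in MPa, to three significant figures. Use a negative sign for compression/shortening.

A_2 = 476.1 mm².
Equal strain + equilibrium ⇒ each member carries load in proportion to AE: A₁E₁ = 246600000 N, A₂E₂ = 54750000 N, ΣAE = 301400000 N.
σ₂ = P·E₂/ΣAE = -151000·115000/301400000 = -57.62 MPa.

-57.6 MPa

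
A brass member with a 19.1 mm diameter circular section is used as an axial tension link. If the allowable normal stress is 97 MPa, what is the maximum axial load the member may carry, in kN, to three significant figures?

27.8 kN

A = 286.5 mm².
P_max = σ_allow · A = 97 · 286.5 = 27790 N = 27.79 kN.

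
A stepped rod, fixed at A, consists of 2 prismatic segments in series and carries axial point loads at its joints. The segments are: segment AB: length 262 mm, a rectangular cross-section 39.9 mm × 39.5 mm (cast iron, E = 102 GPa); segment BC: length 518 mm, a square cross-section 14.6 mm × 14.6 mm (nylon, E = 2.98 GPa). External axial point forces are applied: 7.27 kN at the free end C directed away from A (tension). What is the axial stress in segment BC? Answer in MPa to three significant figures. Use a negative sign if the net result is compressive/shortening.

Internal axial forces (sectioning from the free end, tension +): N_BC = 7.27 kN, N_AB = 7.27 kN.
A_BC = 213.2 mm².
σ_BC = N_BC/A_BC = 7270/213.2 = 34.11 MPa.

34.1 MPa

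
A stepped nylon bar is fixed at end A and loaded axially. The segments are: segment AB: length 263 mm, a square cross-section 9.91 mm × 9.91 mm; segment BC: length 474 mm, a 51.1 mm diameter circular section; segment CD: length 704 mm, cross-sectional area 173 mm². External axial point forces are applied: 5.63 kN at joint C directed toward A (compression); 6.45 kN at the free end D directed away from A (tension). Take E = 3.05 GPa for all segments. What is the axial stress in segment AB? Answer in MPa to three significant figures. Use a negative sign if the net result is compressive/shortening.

Internal axial forces (sectioning from the free end, tension +): N_CD = 6.45 kN, N_BC = 0.82 kN, N_AB = 0.82 kN.
A_AB = 98.21 mm².
σ_AB = N_AB/A_AB = 820/98.21 = 8.35 MPa.

8.35 MPa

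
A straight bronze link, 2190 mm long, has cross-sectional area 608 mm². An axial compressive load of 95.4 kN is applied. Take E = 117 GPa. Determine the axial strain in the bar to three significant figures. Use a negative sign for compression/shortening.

σ = N/A = -156.9 MPa; ε = σ/E = -156.9/117000 = -1.341e-03.

-0.00134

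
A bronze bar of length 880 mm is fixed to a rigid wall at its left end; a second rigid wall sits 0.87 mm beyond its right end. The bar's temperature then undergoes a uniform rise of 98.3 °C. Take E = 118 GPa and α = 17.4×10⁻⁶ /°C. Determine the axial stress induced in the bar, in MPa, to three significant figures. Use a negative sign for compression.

-85.2 MPa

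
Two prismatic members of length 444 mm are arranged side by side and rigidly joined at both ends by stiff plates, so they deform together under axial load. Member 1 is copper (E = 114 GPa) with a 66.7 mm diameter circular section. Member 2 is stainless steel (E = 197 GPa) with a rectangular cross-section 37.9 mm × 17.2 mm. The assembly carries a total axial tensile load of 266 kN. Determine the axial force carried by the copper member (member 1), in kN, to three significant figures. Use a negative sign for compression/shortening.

201 kN

A_1 = 3494 mm².
A_2 = 651.9 mm².
Equal strain + equilibrium ⇒ each member carries load in proportion to AE: A₁E₁ = 398300000 N, A₂E₂ = 128400000 N, ΣAE = 526800000 N.
F₁ = P·A₁E₁/ΣAE = 266000·398300000/526800000 = 201200 N.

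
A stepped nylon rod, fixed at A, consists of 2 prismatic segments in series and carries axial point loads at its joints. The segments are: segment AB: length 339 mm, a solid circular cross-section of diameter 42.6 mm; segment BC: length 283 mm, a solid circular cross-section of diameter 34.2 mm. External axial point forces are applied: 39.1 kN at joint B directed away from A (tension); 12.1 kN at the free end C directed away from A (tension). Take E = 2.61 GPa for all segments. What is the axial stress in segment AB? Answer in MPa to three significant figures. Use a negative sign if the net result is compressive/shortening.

Internal axial forces (sectioning from the free end, tension +): N_BC = 12.1 kN, N_AB = 51.2 kN.
A_AB = 1425 mm².
σ_AB = N_AB/A_AB = 51200/1425 = 35.92 MPa.

35.9 MPa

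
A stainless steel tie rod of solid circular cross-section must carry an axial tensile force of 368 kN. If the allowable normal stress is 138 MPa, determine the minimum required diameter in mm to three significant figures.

Required area A ≥ P/σ_allow = 368000/138 = 2667 mm².
For a solid circular section, d ≥ √(4A/π) = 58.27 mm.

58.3 mm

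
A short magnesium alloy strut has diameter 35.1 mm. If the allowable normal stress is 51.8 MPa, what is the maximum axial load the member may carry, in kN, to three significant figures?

50.1 kN

A = 967.6 mm².
P_max = σ_allow · A = 51.8 · 967.6 = 50120 N = 50.12 kN.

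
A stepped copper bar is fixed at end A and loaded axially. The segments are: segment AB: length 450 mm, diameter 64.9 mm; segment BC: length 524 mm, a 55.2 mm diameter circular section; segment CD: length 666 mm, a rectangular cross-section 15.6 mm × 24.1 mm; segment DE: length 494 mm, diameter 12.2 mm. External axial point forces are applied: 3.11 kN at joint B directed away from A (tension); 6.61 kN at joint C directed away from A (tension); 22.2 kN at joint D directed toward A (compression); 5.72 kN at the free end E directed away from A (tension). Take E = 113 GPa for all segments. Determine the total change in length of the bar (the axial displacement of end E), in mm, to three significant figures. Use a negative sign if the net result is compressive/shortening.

-0.0717 mm

Internal axial forces (sectioning from the free end, tension +): N_DE = 5.72 kN, N_CD = -16.48 kN, N_BC = -9.87 kN, N_AB = -6.76 kN.
A_AB = 3308 mm².
A_BC = 2393 mm².
A_CD = 376 mm².
A_DE = 116.9 mm².
δ_AB = -6760·450/(3308·113000) = -0.008138 mm
δ_BC = -9870·524/(2393·113000) = -0.01913 mm
δ_CD = -16480·666/(376·113000) = -0.2584 mm
δ_DE = 5720·494/(116.9·113000) = 0.2139 mm
δ = Σδ_i = -0.0717 mm.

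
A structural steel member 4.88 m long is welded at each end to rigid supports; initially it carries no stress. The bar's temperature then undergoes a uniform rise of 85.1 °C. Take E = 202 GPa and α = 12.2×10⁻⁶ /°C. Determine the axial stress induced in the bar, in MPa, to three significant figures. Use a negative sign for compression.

-210 MPa

Free thermal expansion αLΔT = 12.2e-6 · 4880 · 85.1 = 5.067 mm.
The walls impose strain ε = −(5.067)/4880 = -1.0382e-03; σ = Eε = 202000 · -1.0382e-03 = -209.7 MPa.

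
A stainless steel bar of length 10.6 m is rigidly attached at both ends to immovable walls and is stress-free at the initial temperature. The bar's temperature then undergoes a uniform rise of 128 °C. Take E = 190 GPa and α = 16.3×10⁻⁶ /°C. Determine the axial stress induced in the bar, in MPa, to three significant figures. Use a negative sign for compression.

-396 MPa

Free thermal expansion αLΔT = 16.3e-6 · 10600 · 128 = 22.12 mm.
The walls impose strain ε = −(22.12)/10600 = -2.0864e-03; σ = Eε = 190000 · -2.0864e-03 = -396.4 MPa.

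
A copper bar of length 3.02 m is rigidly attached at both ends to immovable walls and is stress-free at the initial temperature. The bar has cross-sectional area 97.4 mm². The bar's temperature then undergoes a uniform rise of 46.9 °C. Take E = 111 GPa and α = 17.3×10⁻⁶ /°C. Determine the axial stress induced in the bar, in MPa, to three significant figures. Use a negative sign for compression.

-90.1 MPa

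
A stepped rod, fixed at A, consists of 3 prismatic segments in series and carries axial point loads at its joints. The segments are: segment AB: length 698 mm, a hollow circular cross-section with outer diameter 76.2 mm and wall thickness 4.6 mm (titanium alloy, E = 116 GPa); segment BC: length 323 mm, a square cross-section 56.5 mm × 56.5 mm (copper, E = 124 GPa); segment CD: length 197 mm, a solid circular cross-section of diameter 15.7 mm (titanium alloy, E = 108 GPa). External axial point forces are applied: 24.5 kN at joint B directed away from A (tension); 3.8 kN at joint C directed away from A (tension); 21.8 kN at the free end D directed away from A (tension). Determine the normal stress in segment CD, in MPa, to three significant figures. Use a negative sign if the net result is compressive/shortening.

113 MPa

Internal axial forces (sectioning from the free end, tension +): N_CD = 21.8 kN, N_BC = 25.6 kN, N_AB = 50.1 kN.
A_CD = 193.6 mm².
σ_CD = N_CD/A_CD = 21800/193.6 = 112.6 MPa.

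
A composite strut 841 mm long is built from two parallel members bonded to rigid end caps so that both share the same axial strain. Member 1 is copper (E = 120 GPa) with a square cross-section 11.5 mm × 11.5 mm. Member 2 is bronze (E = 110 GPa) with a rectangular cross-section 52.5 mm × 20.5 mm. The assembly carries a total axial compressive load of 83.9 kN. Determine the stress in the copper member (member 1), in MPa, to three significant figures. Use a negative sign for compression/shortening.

A_1 = 132.2 mm².
A_2 = 1076 mm².
Equal strain + equilibrium ⇒ each member carries load in proportion to AE: A₁E₁ = 15870000 N, A₂E₂ = 118400000 N, ΣAE = 134300000 N.
σ₁ = P·E₁/ΣAE = -83900·120000/134300000 = -74.99 MPa.

-75.0 MPa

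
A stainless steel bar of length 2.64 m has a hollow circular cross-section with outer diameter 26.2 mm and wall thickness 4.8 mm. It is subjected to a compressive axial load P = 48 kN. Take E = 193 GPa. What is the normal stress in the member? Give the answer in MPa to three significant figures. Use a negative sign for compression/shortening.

-149 MPa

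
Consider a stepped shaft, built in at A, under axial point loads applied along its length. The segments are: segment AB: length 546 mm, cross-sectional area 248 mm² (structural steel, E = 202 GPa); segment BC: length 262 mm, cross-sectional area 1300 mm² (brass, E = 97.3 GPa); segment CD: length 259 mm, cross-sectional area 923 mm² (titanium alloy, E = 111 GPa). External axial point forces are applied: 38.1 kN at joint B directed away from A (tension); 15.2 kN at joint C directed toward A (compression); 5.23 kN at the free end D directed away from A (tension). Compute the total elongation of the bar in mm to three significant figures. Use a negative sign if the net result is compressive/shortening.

0.299 mm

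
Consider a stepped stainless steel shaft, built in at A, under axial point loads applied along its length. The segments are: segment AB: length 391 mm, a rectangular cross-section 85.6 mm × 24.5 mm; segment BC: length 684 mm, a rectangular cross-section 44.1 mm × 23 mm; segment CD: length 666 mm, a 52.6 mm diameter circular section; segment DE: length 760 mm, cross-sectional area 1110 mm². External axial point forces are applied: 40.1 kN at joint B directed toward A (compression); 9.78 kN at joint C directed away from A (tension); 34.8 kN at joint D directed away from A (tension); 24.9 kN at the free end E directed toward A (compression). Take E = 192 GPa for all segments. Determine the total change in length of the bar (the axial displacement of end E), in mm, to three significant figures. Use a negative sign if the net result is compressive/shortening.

-0.0237 mm

Internal axial forces (sectioning from the free end, tension +): N_DE = -24.9 kN, N_CD = 9.9 kN, N_BC = 19.68 kN, N_AB = -20.42 kN.
A_AB = 2097 mm².
A_BC = 1014 mm².
A_CD = 2173 mm².
δ_AB = -20420·391/(2097·192000) = -0.01983 mm
δ_BC = 19680·684/(1014·192000) = 0.06912 mm
δ_CD = 9900·666/(2173·192000) = 0.0158 mm
δ_DE = -24900·760/(1110·192000) = -0.0888 mm
δ = Σδ_i = -0.0237 mm.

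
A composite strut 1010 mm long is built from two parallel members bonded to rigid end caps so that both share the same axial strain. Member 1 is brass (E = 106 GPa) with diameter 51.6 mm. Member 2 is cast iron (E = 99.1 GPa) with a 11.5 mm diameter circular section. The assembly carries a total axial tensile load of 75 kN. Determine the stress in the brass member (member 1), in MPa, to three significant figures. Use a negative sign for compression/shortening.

A_1 = 2091 mm².
A_2 = 103.9 mm².
Equal strain + equilibrium ⇒ each member carries load in proportion to AE: A₁E₁ = 221700000 N, A₂E₂ = 10290000 N, ΣAE = 232000000 N.
σ₁ = P·E₁/ΣAE = 75000·106000/232000000 = 34.27 MPa.

34.3 MPa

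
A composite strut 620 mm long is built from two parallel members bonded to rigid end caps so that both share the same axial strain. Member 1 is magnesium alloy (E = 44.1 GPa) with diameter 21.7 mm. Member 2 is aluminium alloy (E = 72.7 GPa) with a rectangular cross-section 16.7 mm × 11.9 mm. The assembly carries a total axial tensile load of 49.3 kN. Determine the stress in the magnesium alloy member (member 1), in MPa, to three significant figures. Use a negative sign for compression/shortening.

A_1 = 369.8 mm².
A_2 = 198.7 mm².
Equal strain + equilibrium ⇒ each member carries load in proportion to AE: A₁E₁ = 16310000 N, A₂E₂ = 14450000 N, ΣAE = 30760000 N.
σ₁ = P·E₁/ΣAE = 49300·44100/30760000 = 70.69 MPa.

70.7 MPa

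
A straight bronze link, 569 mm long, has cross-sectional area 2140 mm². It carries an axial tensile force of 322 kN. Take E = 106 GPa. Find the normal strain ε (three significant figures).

σ = N/A = 150.5 MPa; ε = σ/E = 150.5/106000 = 1.420e-03.

0.00142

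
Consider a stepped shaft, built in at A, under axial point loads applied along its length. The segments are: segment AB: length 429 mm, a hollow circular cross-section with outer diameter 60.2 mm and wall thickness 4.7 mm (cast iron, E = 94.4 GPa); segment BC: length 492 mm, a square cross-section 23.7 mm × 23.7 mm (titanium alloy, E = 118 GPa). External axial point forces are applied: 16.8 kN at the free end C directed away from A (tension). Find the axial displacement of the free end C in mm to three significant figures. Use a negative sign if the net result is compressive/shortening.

Internal axial forces (sectioning from the free end, tension +): N_BC = 16.8 kN, N_AB = 16.8 kN.
A_AB = 819.5 mm².
A_BC = 561.7 mm².
δ_AB = 16800·429/(819.5·94400) = 0.09317 mm
δ_BC = 16800·492/(561.7·118000) = 0.1247 mm
δ = Σδ_i = 0.2179 mm.

0.218 mm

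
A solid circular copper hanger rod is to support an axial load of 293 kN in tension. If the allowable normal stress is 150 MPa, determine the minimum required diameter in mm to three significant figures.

49.9 mm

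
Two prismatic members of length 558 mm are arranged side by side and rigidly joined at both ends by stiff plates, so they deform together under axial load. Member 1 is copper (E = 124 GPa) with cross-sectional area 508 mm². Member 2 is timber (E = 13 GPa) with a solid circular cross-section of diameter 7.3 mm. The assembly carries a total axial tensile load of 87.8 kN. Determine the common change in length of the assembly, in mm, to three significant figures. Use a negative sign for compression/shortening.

0.771 mm

A_2 = 41.85 mm².
Equal strain + equilibrium ⇒ each member carries load in proportion to AE: A₁E₁ = 62990000 N, A₂E₂ = 544100 N, ΣAE = 63540000 N.
δ = PL/ΣAE = 87800·558/63540000 = 0.7711 mm.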